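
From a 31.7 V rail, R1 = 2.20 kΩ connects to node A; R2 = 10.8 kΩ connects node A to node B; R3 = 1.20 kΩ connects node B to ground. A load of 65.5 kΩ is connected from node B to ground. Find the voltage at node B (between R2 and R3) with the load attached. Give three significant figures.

At node B, R3 is in parallel with the load: R3‖R_L = 1.178 kΩ.
Below node A the resistance is R2 + (R3‖R_L) = 11.98 kΩ, so V_A = 31.7 × 11.98/14.18 = 26.78 V.
Then V_B = V_A × (R3‖R_L)/(R2 + R3‖R_L) = 26.78 × 1.178/11.98 = 2.63 V.

V ≈ 2.63 V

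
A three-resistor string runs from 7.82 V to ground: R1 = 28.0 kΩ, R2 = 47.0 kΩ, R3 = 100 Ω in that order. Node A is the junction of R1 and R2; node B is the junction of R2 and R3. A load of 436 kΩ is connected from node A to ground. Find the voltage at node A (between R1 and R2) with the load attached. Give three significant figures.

V ≈ 4.71 V

Below node A the series string R2+R3 = 47100 Ω sits in parallel with the 436000 Ω load: 42510 Ω.
V_A = 7.82 × 42510/(28000 + 42510) = 4.71 V.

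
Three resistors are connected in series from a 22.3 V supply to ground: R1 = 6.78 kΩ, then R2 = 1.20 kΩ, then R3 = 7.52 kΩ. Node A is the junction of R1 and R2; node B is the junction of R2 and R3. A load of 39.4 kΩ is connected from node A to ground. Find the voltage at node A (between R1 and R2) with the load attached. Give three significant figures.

Below node A the series string R2+R3 = 8.720 kΩ sits in parallel with the 39.4 kΩ load: 7.140 kΩ.
V_A = 22.3 × 7.140/(6.78 + 7.140) = 11.4 V.

V ≈ 11.4 V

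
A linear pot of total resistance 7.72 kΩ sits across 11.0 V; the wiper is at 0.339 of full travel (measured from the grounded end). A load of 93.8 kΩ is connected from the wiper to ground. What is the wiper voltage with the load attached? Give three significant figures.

The wiper splits the pot into (1−α)R = 5.103 kΩ above and αR = 2.617 kΩ below.
Lower section ‖ load = 2.546 kΩ.
V_wiper = 11.0 × 2.546/(5.103 + 2.546) = 3.66 V.

V ≈ 3.66 V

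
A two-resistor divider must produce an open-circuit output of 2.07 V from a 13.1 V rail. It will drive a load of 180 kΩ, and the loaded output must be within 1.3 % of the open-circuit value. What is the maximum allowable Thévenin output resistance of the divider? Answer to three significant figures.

R_th ≤ 2.37 kΩ

Loading drop = R_th/(R_th + R_L) ≤ 0.0130, so R_th ≤ R_L · ε/(1−ε) = 180 kΩ × 0.0130/0.9870 = 2.37 kΩ.
(Any R1, R2 with R2/(R1+R2) = 0.158 and R1‖R2 ≤ 2.37 kΩ will meet the spec.)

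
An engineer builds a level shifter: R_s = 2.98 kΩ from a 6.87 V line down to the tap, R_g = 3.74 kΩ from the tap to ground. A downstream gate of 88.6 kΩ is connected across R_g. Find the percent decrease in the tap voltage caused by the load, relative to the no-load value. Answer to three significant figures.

1.84 %

The divider's output (Thévenin) resistance is R_s‖R_g = 1.659 kΩ.
Fractional drop under load = R_th/(R_th + R_L) = 1.659 / (1.659 + 88.6) = 0.01838.
So the output falls by 1.84 %.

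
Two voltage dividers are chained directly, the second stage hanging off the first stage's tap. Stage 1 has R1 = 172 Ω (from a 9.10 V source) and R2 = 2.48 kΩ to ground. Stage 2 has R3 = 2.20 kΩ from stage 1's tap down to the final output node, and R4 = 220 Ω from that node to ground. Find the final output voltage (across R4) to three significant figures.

V_out ≈ 0.725 V

Stage 2 presents R3+R4 = 2420 Ω as a load on stage 1's tap.
Stage 1's lower leg becomes R2‖(R3+R4) = 1225 Ω, so V_mid = 9.10 × 1225/1397 = 7.979 V.
Stage 2 is itself unloaded: V_out = V_mid × R4/(R3+R4) = 7.979 × 220/2420 = 0.725 V.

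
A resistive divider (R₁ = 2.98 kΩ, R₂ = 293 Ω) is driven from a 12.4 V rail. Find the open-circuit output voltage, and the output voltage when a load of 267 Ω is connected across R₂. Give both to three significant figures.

Open-circuit: V = 12.4 × 293/(2980 + 293) = 1.11 V.
With the load, R₂ becomes R₂‖R_L = 139.7 Ω, so V = 12.4 × 139.7/3120 = 0.555 V.

Unloaded: 1.11 V; loaded: 0.555 V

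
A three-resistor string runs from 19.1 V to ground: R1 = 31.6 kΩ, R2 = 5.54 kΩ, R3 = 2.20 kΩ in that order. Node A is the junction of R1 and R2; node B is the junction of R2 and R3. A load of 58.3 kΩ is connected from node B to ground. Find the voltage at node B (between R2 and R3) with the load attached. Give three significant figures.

At node B, R3 is in parallel with the load: R3‖R_L = 2.120 kΩ.
Below node A the resistance is R2 + (R3‖R_L) = 7.660 kΩ, so V_A = 19.1 × 7.660/39.26 = 3.727 V.
Then V_B = V_A × (R3‖R_L)/(R2 + R3‖R_L) = 3.727 × 2.120/7.660 = 1.03 V.

V ≈ 1.03 V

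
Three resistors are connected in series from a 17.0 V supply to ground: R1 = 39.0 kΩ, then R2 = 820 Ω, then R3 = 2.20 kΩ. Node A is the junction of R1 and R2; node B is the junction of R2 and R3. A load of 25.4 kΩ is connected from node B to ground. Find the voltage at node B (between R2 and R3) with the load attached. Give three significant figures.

At node B, R3 is in parallel with the load: R3‖R_L = 2025 Ω.
Below node A the resistance is R2 + (R3‖R_L) = 2845 Ω, so V_A = 17.0 × 2845/41840 = 1.156 V.
Then V_B = V_A × (R3‖R_L)/(R2 + R3‖R_L) = 1.156 × 2025/2845 = 0.823 V.

V ≈ 0.823 V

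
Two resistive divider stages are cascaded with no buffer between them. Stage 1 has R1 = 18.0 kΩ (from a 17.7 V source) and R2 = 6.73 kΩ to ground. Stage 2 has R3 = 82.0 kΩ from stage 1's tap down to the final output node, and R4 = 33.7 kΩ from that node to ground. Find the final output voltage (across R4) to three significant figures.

Stage 2 presents R3+R4 = 115.7 kΩ as a load on stage 1's tap.
Stage 1's lower leg becomes R2‖(R3+R4) = 6.360 kΩ, so V_mid = 17.7 × 6.360/24.36 = 4.621 V.
Stage 2 is itself unloaded: V_out = V_mid × R4/(R3+R4) = 4.621 × 33.7/115.7 = 1.35 V.

V_out ≈ 1.35 V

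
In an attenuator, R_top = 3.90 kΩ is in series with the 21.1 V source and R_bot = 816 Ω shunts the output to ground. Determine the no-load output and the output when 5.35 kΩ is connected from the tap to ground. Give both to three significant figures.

Open-circuit: V = 21.1 × 816/(3900 + 816) = 3.65 V.
With the load, R_bot becomes R_bot‖R_L = 708.0 Ω, so V = 21.1 × 708.0/4608 = 3.24 V.

Unloaded: 3.65 V; loaded: 3.24 V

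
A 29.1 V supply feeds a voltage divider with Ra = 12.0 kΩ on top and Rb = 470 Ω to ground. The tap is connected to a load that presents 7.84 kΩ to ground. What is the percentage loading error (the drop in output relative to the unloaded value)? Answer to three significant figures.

The divider's output (Thévenin) resistance is Ra‖Rb = 452.3 Ω.
Fractional drop under load = R_th/(R_th + R_L) = 452.3 / (452.3 + 7840) = 0.05454.
So the output falls by 5.45 %.

5.45 %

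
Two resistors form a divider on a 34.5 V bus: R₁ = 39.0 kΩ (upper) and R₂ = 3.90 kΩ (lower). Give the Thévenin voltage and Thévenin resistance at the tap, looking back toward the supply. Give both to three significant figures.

V_th = 3.14 V, R_th = 3.55 kΩ

V_th is the open-circuit tap voltage: 34.5 × 3.90/(39.0 + 3.90) = 3.14 V.
With the supply zeroed, R₁ and R₂ appear in parallel from the tap: R_th = R₁‖R₂ = (39.0 × 3.90)/42.90 = 3.55 kΩ.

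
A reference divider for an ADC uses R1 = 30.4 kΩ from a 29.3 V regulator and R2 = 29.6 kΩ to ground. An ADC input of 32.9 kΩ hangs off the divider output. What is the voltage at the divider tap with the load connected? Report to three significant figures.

The load sits in parallel with R2: R2‖R_L = (29.6 × 32.9) / (29.6 + 32.9) = 15.58 kΩ.
V_out = 29.3 × 15.58 / (30.4 + 15.58) = 29.3 × 15.58/45.98 = 9.93 V.
(Unloaded it would have been 14.5 V.)

V_out ≈ 9.93 V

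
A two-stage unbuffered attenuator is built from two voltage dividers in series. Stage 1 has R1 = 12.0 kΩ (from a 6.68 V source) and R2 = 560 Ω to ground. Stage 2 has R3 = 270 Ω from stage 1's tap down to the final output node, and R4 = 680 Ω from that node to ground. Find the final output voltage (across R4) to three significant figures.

V_out ≈ 0.136 V

Stage 2 presents R3+R4 = 950.0 Ω as a load on stage 1's tap.
Stage 1's lower leg becomes R2‖(R3+R4) = 352.3 Ω, so V_mid = 6.68 × 352.3/12350 = 0.1905 V.
Stage 2 is itself unloaded: V_out = V_mid × R4/(R3+R4) = 0.1905 × 680/950.0 = 0.136 V.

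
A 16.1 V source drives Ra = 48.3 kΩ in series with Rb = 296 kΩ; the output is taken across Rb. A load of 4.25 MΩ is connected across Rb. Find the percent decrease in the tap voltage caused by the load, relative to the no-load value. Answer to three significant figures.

0.968 %

The divider's output (Thévenin) resistance is Ra‖Rb = 41.52 kΩ.
Fractional drop under load = R_th/(R_th + R_L) = 41.52 / (41.52 + 4250) = 0.009676.
So the output falls by 0.968 %.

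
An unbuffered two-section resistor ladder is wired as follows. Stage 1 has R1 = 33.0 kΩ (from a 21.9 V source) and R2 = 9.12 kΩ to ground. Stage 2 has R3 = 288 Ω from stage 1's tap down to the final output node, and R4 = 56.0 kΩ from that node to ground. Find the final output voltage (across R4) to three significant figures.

V_out ≈ 4.19 V

Stage 2 presents R3+R4 = 56290 Ω as a load on stage 1's tap.
Stage 1's lower leg becomes R2‖(R3+R4) = 7848 Ω, so V_mid = 21.9 × 7848/40850 = 4.208 V.
Stage 2 is itself unloaded: V_out = V_mid × R4/(R3+R4) = 4.208 × 56000/56290 = 4.19 V.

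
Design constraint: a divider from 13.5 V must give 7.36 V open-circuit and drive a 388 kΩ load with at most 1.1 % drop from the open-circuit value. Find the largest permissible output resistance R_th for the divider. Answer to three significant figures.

Loading drop = R_th/(R_th + R_L) ≤ 0.0110, so R_th ≤ R_L · ε/(1−ε) = 388 kΩ × 0.0110/0.9890 = 4.32 kΩ.
(Any R1, R2 with R2/(R1+R2) = 0.545 and R1‖R2 ≤ 4.32 kΩ will meet the spec.)

R_th ≤ 4.32 kΩ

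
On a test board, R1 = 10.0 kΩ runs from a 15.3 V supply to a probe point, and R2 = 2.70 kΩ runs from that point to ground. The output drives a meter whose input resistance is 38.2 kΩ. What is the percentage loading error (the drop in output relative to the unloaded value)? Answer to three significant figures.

5.27 %

The divider's output (Thévenin) resistance is R1‖R2 = 2.126 kΩ.
Fractional drop under load = R_th/(R_th + R_L) = 2.126 / (2.126 + 38.2) = 0.05272.
So the output falls by 5.27 %.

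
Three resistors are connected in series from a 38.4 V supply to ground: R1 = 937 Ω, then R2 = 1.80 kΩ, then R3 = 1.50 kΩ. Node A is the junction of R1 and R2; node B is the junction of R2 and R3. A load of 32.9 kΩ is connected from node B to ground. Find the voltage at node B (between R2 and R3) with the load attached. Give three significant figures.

At node B, R3 is in parallel with the load: R3‖R_L = 1435 Ω.
Below node A the resistance is R2 + (R3‖R_L) = 3235 Ω, so V_A = 38.4 × 3235/4172 = 29.77 V.
Then V_B = V_A × (R3‖R_L)/(R2 + R3‖R_L) = 29.77 × 1435/3235 = 13.2 V.

V ≈ 13.2 V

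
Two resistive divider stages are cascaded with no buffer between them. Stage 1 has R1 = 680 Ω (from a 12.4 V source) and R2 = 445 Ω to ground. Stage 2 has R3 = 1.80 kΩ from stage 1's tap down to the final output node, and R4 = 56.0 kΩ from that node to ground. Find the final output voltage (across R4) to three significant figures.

Stage 2 presents R3+R4 = 57800 Ω as a load on stage 1's tap.
Stage 1's lower leg becomes R2‖(R3+R4) = 441.6 Ω, so V_mid = 12.4 × 441.6/1122 = 4.882 V.
Stage 2 is itself unloaded: V_out = V_mid × R4/(R3+R4) = 4.882 × 56000/57800 = 4.73 V.

V_out ≈ 4.73 V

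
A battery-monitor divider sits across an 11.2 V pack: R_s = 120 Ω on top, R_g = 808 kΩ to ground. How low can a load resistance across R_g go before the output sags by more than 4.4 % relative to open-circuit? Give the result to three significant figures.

Output resistance R_th = R_s‖R_g = (120 × 808000)/808100 = 120.0 Ω.
The fractional drop is R_th/(R_th + R_L); requiring this ≤ 0.0440 gives R_L ≥ R_th(1/0.0440 − 1) = 120.0 × 21.73 = 2.61 kΩ.

R_L(min) ≈ 2.61 kΩ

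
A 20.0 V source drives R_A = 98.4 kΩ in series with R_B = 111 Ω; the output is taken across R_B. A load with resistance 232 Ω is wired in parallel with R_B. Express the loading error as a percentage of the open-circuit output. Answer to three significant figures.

32.3 %

The divider's output (Thévenin) resistance is R_A‖R_B = 110.9 Ω.
Fractional drop under load = R_th/(R_th + R_L) = 110.9 / (110.9 + 232) = 0.3234.
So the output falls by 32.3 %.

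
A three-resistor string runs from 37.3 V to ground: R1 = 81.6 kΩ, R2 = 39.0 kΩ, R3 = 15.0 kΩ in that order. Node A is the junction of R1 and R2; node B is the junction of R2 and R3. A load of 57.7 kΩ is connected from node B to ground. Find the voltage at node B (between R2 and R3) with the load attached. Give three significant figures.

V ≈ 3.35 V

At node B, R3 is in parallel with the load: R3‖R_L = 11.91 kΩ.
Below node A the resistance is R2 + (R3‖R_L) = 50.91 kΩ, so V_A = 37.3 × 50.91/132.5 = 14.33 V.
Then V_B = V_A × (R3‖R_L)/(R2 + R3‖R_L) = 14.33 × 11.91/50.91 = 3.35 V.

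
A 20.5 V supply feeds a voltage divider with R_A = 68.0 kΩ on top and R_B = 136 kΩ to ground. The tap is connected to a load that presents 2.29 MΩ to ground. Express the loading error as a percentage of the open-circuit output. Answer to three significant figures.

1.94 %

The divider's output (Thévenin) resistance is R_A‖R_B = 45.33 kΩ.
Fractional drop under load = R_th/(R_th + R_L) = 45.33 / (45.33 + 2290) = 0.01941.
So the output falls by 1.94 %.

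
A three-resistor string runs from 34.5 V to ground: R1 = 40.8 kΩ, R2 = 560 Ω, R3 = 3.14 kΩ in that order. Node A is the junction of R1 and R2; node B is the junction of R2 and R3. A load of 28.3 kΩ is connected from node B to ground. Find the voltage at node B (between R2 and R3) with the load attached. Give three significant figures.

V ≈ 2.21 V

At node B, R3 is in parallel with the load: R3‖R_L = 2826 Ω.
Below node A the resistance is R2 + (R3‖R_L) = 3386 Ω, so V_A = 34.5 × 3386/44190 = 2.644 V.
Then V_B = V_A × (R3‖R_L)/(R2 + R3‖R_L) = 2.644 × 2826/3386 = 2.21 V.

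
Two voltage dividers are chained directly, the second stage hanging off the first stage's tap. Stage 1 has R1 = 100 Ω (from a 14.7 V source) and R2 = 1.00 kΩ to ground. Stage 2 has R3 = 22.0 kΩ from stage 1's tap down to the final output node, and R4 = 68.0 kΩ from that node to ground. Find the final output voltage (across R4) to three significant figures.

Stage 2 presents R3+R4 = 90000 Ω as a load on stage 1's tap.
Stage 1's lower leg becomes R2‖(R3+R4) = 989.0 Ω, so V_mid = 14.7 × 989.0/1089 = 13.35 V.
Stage 2 is itself unloaded: V_out = V_mid × R4/(R3+R4) = 13.35 × 68000/90000 = 10.1 V.

V_out ≈ 10.1 V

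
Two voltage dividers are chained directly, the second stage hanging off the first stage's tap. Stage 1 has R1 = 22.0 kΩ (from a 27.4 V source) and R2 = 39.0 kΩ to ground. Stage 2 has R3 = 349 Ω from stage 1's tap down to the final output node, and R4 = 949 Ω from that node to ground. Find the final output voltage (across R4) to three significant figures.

V_out ≈ 1.08 V

Stage 2 presents R3+R4 = 1298 Ω as a load on stage 1's tap.
Stage 1's lower leg becomes R2‖(R3+R4) = 1256 Ω, so V_mid = 27.4 × 1256/23260 = 1.480 V.
Stage 2 is itself unloaded: V_out = V_mid × R4/(R3+R4) = 1.480 × 949/1298 = 1.08 V.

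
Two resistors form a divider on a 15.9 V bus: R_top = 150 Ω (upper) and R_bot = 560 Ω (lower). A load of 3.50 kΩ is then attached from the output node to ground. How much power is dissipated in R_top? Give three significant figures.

Total resistance from the source is R_top + (R_bot‖R_L) = 632.8 Ω, so I = 15.9/632.8 Ω = 25.13 mA.
P = I²·R_top = (25.13 mA)² × 150 Ω = 94.7 mW.

P ≈ 94.7 mW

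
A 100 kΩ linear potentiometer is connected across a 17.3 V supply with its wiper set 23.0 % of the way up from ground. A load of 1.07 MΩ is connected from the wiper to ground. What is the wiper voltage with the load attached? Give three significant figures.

V ≈ 3.91 V

The wiper splits the pot into (1−α)R = 77.00 kΩ above and αR = 23.00 kΩ below.
Lower section ‖ load = 22.52 kΩ.
V_wiper = 17.3 × 22.52/(77.00 + 22.52) = 3.91 V.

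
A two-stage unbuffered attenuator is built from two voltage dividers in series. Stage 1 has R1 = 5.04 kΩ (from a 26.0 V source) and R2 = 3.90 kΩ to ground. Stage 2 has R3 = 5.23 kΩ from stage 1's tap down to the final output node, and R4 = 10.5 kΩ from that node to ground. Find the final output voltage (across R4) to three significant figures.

V_out ≈ 6.64 V

Stage 2 presents R3+R4 = 15.73 kΩ as a load on stage 1's tap.
Stage 1's lower leg becomes R2‖(R3+R4) = 3.125 kΩ, so V_mid = 26.0 × 3.125/8.165 = 9.951 V.
Stage 2 is itself unloaded: V_out = V_mid × R4/(R3+R4) = 9.951 × 10.5/15.73 = 6.64 V.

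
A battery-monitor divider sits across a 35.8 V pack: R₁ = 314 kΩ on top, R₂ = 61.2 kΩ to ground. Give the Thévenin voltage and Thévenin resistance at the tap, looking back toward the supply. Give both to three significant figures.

V_th is the open-circuit tap voltage: 35.8 × 61.2/(314 + 61.2) = 5.84 V.
With the supply zeroed, R₁ and R₂ appear in parallel from the tap: R_th = R₁‖R₂ = (314 × 61.2)/375.2 = 51.2 kΩ.

V_th = 5.84 V, R_th = 51.2 kΩ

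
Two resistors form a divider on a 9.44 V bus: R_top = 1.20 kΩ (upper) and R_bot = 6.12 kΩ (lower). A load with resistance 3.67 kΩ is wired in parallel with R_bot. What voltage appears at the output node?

The load sits in parallel with R_bot: R_bot‖R_L = (6.12 × 3.67) / (6.12 + 3.67) = 2.294 kΩ.
V_out = 9.44 × 2.294 / (1.20 + 2.294) = 9.44 × 2.294/3.494 = 6.20 V.

V_out ≈ 6.20 V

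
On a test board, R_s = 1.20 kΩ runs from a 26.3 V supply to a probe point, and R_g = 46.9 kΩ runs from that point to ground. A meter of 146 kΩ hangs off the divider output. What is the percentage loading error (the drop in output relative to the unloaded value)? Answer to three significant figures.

0.795 %

The divider's output (Thévenin) resistance is R_s‖R_g = 1.170 kΩ.
Fractional drop under load = R_th/(R_th + R_L) = 1.170 / (1.170 + 146) = 0.007950.
So the output falls by 0.795 %.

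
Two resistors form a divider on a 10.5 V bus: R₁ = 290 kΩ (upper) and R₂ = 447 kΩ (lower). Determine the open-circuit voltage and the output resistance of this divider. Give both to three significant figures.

V_th = 6.37 V, R_th = 176 kΩ

V_th is the open-circuit tap voltage: 10.5 × 447/(290 + 447) = 6.37 V.
With the supply zeroed, R₁ and R₂ appear in parallel from the tap: R_th = R₁‖R₂ = (290 × 447)/737.0 = 176 kΩ.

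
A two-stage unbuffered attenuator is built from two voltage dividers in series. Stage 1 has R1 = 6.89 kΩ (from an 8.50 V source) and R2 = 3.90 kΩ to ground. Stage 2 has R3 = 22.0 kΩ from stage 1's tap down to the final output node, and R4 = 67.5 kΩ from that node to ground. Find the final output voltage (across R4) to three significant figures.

V_out ≈ 2.25 V

Stage 2 presents R3+R4 = 89.50 kΩ as a load on stage 1's tap.
Stage 1's lower leg becomes R2‖(R3+R4) = 3.737 kΩ, so V_mid = 8.50 × 3.737/10.63 = 2.989 V.
Stage 2 is itself unloaded: V_out = V_mid × R4/(R3+R4) = 2.989 × 67.5/89.50 = 2.25 V.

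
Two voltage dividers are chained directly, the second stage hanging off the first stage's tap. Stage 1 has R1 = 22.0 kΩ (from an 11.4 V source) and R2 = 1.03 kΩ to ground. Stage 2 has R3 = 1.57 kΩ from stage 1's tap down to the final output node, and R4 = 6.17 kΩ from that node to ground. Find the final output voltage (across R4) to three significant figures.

Stage 2 presents R3+R4 = 7.740 kΩ as a load on stage 1's tap.
Stage 1's lower leg becomes R2‖(R3+R4) = 0.9090 kΩ, so V_mid = 11.4 × 0.9090/22.91 = 0.4524 V.
Stage 2 is itself unloaded: V_out = V_mid × R4/(R3+R4) = 0.4524 × 6.17/7.740 = 0.361 V.

V_out ≈ 0.361 V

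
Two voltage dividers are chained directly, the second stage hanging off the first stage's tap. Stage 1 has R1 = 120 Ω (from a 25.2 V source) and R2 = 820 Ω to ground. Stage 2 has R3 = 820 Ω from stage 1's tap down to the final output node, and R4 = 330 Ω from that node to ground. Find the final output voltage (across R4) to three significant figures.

Stage 2 presents R3+R4 = 1150 Ω as a load on stage 1's tap.
Stage 1's lower leg becomes R2‖(R3+R4) = 478.7 Ω, so V_mid = 25.2 × 478.7/598.7 = 20.15 V.
Stage 2 is itself unloaded: V_out = V_mid × R4/(R3+R4) = 20.15 × 330/1150 = 5.78 V.

V_out ≈ 5.78 V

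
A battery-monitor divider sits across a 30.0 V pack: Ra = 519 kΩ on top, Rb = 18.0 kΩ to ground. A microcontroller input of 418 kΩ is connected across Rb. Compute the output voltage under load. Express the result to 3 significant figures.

The load sits in parallel with Rb: Rb‖R_L = (18.0 × 418) / (18.0 + 418) = 17.26 kΩ.
V_out = 30.0 × 17.26 / (519 + 17.26) = 30.0 × 17.26/536.3 = 0.965 V.

V_out ≈ 0.965 V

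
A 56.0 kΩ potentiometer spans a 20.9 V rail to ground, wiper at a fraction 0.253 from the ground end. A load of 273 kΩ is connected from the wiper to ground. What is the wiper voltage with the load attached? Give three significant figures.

V ≈ 5.09 V

The wiper splits the pot into (1−α)R = 41.83 kΩ above and αR = 14.17 kΩ below.
Lower section ‖ load = 13.47 kΩ.
V_wiper = 20.9 × 13.47/(41.83 + 13.47) = 5.09 V.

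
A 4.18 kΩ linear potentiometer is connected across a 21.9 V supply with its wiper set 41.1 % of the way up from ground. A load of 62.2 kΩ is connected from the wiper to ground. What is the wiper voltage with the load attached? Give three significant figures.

V ≈ 8.86 V

The wiper splits the pot into (1−α)R = 2.462 kΩ above and αR = 1.718 kΩ below.
Lower section ‖ load = 1.672 kΩ.
V_wiper = 21.9 × 1.672/(2.462 + 1.672) = 8.86 V.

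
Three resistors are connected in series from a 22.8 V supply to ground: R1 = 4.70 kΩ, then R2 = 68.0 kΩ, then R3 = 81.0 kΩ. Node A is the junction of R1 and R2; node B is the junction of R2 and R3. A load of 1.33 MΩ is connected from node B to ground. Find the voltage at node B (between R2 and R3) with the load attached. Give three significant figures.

At node B, R3 is in parallel with the load: R3‖R_L = 76.35 kΩ.
Below node A the resistance is R2 + (R3‖R_L) = 144.4 kΩ, so V_A = 22.8 × 144.4/149.1 = 22.08 V.
Then V_B = V_A × (R3‖R_L)/(R2 + R3‖R_L) = 22.08 × 76.35/144.4 = 11.7 V.

V ≈ 11.7 V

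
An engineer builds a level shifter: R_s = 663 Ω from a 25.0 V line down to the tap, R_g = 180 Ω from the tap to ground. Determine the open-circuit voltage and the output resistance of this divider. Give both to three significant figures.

V_th = 5.34 V, R_th = 142 Ω

V_th is the open-circuit tap voltage: 25.0 × 180/(663 + 180) = 5.34 V.
With the supply zeroed, R_s and R_g appear in parallel from the tap: R_th = R_s‖R_g = (663 × 180)/843.0 = 142 Ω.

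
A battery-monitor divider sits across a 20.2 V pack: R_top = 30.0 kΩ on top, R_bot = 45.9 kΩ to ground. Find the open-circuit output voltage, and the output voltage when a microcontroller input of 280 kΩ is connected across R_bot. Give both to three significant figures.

Open-circuit: V = 20.2 × 45.9/(30.0 + 45.9) = 12.2 V.
With the load, R_bot becomes R_bot‖R_L = 39.44 kΩ, so V = 20.2 × 39.44/69.44 = 11.5 V.

Unloaded: 12.2 V; loaded: 11.5 V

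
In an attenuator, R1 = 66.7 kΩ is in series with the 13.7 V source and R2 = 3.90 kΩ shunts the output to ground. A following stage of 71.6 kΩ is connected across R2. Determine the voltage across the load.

V_out ≈ 0.720 V

The load sits in parallel with R2: R2‖R_L = (3.90 × 71.6) / (3.90 + 71.6) = 3.699 kΩ.
V_out = 13.7 × 3.699 / (66.7 + 3.699) = 13.7 × 3.699/70.40 = 0.720 V.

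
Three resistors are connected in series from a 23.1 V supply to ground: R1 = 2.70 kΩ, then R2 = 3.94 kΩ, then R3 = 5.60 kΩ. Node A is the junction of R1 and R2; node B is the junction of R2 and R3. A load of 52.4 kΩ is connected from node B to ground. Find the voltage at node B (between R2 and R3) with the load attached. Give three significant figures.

V ≈ 9.99 V

At node B, R3 is in parallel with the load: R3‖R_L = 5.059 kΩ.
Below node A the resistance is R2 + (R3‖R_L) = 8.999 kΩ, so V_A = 23.1 × 8.999/11.70 = 17.77 V.
Then V_B = V_A × (R3‖R_L)/(R2 + R3‖R_L) = 17.77 × 5.059/8.999 = 9.99 V.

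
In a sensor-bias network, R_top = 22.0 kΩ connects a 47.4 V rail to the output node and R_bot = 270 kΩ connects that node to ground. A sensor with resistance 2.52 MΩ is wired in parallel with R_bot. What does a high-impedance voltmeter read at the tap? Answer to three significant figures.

The load sits in parallel with R_bot: R_bot‖R_L = (270 × 2520) / (270 + 2520) = 243.9 kΩ.
V_out = 47.4 × 243.9 / (22.0 + 243.9) = 47.4 × 243.9/265.9 = 43.5 V.
(Unloaded it would have been 43.8 V.)

V_out ≈ 43.5 V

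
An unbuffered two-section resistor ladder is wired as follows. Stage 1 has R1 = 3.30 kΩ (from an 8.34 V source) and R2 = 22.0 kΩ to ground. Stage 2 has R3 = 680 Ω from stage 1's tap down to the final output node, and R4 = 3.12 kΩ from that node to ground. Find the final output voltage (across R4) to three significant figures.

Stage 2 presents R3+R4 = 3800 Ω as a load on stage 1's tap.
Stage 1's lower leg becomes R2‖(R3+R4) = 3240 Ω, so V_mid = 8.34 × 3240/6540 = 4.132 V.
Stage 2 is itself unloaded: V_out = V_mid × R4/(R3+R4) = 4.132 × 3120/3800 = 3.39 V.

V_out ≈ 3.39 V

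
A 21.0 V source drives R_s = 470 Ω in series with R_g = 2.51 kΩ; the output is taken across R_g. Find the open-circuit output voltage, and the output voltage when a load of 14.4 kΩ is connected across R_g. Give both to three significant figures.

Open-circuit: V = 21.0 × 2510/(470 + 2510) = 17.7 V.
With the load, R_g becomes R_g‖R_L = 2137 Ω, so V = 21.0 × 2137/2607 = 17.2 V.

Unloaded: 17.7 V; loaded: 17.2 V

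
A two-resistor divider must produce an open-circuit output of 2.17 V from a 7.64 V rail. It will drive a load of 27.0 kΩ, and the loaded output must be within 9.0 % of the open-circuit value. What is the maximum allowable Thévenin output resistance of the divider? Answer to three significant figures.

R_th ≤ 2.67 kΩ

Loading drop = R_th/(R_th + R_L) ≤ 0.0900, so R_th ≤ R_L · ε/(1−ε) = 27.0 kΩ × 0.0900/0.9100 = 2.67 kΩ.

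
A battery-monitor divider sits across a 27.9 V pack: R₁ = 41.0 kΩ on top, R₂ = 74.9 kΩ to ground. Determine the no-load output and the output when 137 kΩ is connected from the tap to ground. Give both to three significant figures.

Unloaded: 18.0 V; loaded: 15.1 V

Open-circuit: V = 27.9 × 74.9/(41.0 + 74.9) = 18.0 V.
With the load, R₂ becomes R₂‖R_L = 48.43 kΩ, so V = 27.9 × 48.43/89.43 = 15.1 V.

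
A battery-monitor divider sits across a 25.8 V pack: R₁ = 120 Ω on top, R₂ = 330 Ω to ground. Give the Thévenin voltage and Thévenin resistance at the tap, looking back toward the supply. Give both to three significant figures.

V_th is the open-circuit tap voltage: 25.8 × 330/(120 + 330) = 18.9 V.
With the supply zeroed, R₁ and R₂ appear in parallel from the tap: R_th = R₁‖R₂ = (120 × 330)/450.0 = 88.0 Ω.

V_th = 18.9 V, R_th = 88.0 Ω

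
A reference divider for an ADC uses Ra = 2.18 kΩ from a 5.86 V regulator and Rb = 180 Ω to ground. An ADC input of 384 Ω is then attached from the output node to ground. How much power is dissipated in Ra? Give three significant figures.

P ≈ 14.1 mW

Total resistance from the source is Ra + (Rb‖R_L) = 2303 Ω, so I = 5.86/2303 Ω = 2.545 mA.
P = I²·Ra = (2.545 mA)² × 2.18 kΩ = 14.1 mW.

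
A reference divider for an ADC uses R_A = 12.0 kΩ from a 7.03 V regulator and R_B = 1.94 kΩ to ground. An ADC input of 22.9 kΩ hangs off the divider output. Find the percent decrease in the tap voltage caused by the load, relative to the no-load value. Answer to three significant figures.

The divider's output (Thévenin) resistance is R_A‖R_B = 1.670 kΩ.
Fractional drop under load = R_th/(R_th + R_L) = 1.670 / (1.670 + 22.9) = 0.06797.
So the output falls by 6.80 %.

6.80 %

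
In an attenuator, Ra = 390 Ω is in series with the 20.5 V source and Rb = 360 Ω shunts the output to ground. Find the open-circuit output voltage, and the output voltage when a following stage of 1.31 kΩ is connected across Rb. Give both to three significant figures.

Unloaded: 9.84 V; loaded: 8.61 V

Open-circuit: V = 20.5 × 360/(390 + 360) = 9.84 V.
With the load, Rb becomes Rb‖R_L = 282.4 Ω, so V = 20.5 × 282.4/672.4 = 8.61 V.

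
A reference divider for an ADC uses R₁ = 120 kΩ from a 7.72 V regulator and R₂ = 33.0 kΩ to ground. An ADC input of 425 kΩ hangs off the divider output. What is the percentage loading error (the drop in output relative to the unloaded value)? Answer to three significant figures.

The divider's output (Thévenin) resistance is R₁‖R₂ = 25.88 kΩ.
Fractional drop under load = R_th/(R_th + R_L) = 25.88 / (25.88 + 425) = 0.05740.
So the output falls by 5.74 %.

5.74 %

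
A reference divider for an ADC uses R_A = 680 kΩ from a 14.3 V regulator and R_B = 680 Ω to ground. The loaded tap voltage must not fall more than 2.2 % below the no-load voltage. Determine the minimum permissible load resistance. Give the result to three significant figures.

R_L(min) ≈ 30.2 kΩ

Output resistance R_th = R_A‖R_B = (680000 × 680)/680700 = 679.3 Ω.
The fractional drop is R_th/(R_th + R_L); requiring this ≤ 0.0220 gives R_L ≥ R_th(1/0.0220 − 1) = 679.3 × 44.45 = 30.2 kΩ.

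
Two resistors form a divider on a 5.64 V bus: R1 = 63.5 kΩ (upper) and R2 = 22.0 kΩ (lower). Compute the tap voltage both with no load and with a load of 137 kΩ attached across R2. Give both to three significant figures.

Open-circuit: V = 5.64 × 22.0/(63.5 + 22.0) = 1.45 V.
With the load, R2 becomes R2‖R_L = 18.96 kΩ, so V = 5.64 × 18.96/82.46 = 1.30 V.

Unloaded: 1.45 V; loaded: 1.30 V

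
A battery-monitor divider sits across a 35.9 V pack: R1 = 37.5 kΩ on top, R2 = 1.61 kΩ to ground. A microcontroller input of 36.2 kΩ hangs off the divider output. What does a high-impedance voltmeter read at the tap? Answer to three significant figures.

V_out ≈ 1.42 V

The load sits in parallel with R2: R2‖R_L = (1.61 × 36.2) / (1.61 + 36.2) = 1.541 kΩ.
V_out = 35.9 × 1.541 / (37.5 + 1.541) = 35.9 × 1.541/39.04 = 1.42 V.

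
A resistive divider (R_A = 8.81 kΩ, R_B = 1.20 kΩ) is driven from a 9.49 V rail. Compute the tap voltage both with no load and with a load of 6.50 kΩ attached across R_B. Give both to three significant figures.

Open-circuit: V = 9.49 × 1.20/(8.81 + 1.20) = 1.14 V.
With the load, R_B becomes R_B‖R_L = 1.013 kΩ, so V = 9.49 × 1.013/9.823 = 0.979 V.

Unloaded: 1.14 V; loaded: 0.979 V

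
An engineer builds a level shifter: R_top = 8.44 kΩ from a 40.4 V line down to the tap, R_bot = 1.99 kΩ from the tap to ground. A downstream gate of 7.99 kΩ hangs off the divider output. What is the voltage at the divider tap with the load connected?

V_out ≈ 6.42 V

The load sits in parallel with R_bot: R_bot‖R_L = (1.99 × 7.99) / (1.99 + 7.99) = 1.593 kΩ.
V_out = 40.4 × 1.593 / (8.44 + 1.593) = 40.4 × 1.593/10.03 = 6.42 V.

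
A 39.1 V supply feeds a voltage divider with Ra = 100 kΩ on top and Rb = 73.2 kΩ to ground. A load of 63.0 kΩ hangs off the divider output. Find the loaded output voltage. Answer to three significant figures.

V_out ≈ 9.89 V

The load sits in parallel with Rb: Rb‖R_L = (73.2 × 63.0) / (73.2 + 63.0) = 33.86 kΩ.
V_out = 39.1 × 33.86 / (100 + 33.86) = 39.1 × 33.86/133.9 = 9.89 V.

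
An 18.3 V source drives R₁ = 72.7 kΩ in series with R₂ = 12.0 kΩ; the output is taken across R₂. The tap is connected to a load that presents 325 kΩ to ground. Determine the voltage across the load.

V_out ≈ 2.51 V

The load sits in parallel with R₂: R₂‖R_L = (12.0 × 325) / (12.0 + 325) = 11.57 kΩ.
V_out = 18.3 × 11.57 / (72.7 + 11.57) = 18.3 × 11.57/84.27 = 2.51 V.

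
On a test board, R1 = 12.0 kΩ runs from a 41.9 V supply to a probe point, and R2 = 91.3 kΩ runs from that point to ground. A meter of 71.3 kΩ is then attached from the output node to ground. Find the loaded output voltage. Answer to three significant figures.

The load sits in parallel with R2: R2‖R_L = (91.3 × 71.3) / (91.3 + 71.3) = 40.03 kΩ.
V_out = 41.9 × 40.03 / (12.0 + 40.03) = 41.9 × 40.03/52.03 = 32.2 V.

V_out ≈ 32.2 V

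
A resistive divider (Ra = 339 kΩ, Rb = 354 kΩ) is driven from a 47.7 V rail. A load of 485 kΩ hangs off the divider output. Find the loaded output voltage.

V_out ≈ 18.0 V

The load sits in parallel with Rb: Rb‖R_L = (354 × 485) / (354 + 485) = 204.6 kΩ.
V_out = 47.7 × 204.6 / (339 + 204.6) = 47.7 × 204.6/543.6 = 18.0 V.
(Unloaded it would have been 24.4 V.)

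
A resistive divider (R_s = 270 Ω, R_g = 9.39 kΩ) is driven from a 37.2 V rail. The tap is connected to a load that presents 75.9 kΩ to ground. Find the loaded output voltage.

The load sits in parallel with R_g: R_g‖R_L = (9390 × 75900) / (9390 + 75900) = 8356 Ω.
V_out = 37.2 × 8356 / (270 + 8356) = 37.2 × 8356/8626 = 36.0 V.

V_out ≈ 36.0 V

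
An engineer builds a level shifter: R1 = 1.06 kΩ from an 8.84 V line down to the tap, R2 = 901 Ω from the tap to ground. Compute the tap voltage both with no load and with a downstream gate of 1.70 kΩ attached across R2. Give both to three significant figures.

Unloaded: 4.06 V; loaded: 3.16 V

Open-circuit: V = 8.84 × 901/(1060 + 901) = 4.06 V.
With the load, R2 becomes R2‖R_L = 588.9 Ω, so V = 8.84 × 588.9/1649 = 3.16 V.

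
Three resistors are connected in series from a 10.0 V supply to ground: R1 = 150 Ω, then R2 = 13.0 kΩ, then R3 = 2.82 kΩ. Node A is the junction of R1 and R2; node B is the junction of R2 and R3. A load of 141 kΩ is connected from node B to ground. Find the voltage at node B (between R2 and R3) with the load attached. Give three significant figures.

At node B, R3 is in parallel with the load: R3‖R_L = 2765 Ω.
Below node A the resistance is R2 + (R3‖R_L) = 15760 Ω, so V_A = 10.0 × 15760/15910 = 9.906 V.
Then V_B = V_A × (R3‖R_L)/(R2 + R3‖R_L) = 9.906 × 2765/15760 = 1.74 V.

V ≈ 1.74 V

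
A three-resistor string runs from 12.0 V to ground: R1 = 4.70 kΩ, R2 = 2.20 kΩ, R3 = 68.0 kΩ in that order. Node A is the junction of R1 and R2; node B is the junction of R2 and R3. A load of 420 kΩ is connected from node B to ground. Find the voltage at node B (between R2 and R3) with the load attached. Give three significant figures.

At node B, R3 is in parallel with the load: R3‖R_L = 58.52 kΩ.
Below node A the resistance is R2 + (R3‖R_L) = 60.72 kΩ, so V_A = 12.0 × 60.72/65.42 = 11.14 V.
Then V_B = V_A × (R3‖R_L)/(R2 + R3‖R_L) = 11.14 × 58.52/60.72 = 10.7 V.

V ≈ 10.7 V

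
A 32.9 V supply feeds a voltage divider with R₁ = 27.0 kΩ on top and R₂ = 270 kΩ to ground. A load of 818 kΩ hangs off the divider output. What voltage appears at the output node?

V_out ≈ 29.0 V

The load sits in parallel with R₂: R₂‖R_L = (270 × 818) / (270 + 818) = 203.0 kΩ.
V_out = 32.9 × 203.0 / (27.0 + 203.0) = 32.9 × 203.0/230.0 = 29.0 V.
(Unloaded it would have been 29.9 V.)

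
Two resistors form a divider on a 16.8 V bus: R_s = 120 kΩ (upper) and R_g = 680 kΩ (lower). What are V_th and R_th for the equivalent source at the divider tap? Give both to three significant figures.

V_th = 14.3 V, R_th = 102 kΩ

V_th is the open-circuit tap voltage: 16.8 × 680/(120 + 680) = 14.3 V.
With the supply zeroed, R_s and R_g appear in parallel from the tap: R_th = R_s‖R_g = (120 × 680)/800.0 = 102 kΩ.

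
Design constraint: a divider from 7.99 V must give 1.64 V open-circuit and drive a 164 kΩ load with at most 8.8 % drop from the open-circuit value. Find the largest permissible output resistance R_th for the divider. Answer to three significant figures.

R_th ≤ 15.8 kΩ

Loading drop = R_th/(R_th + R_L) ≤ 0.0880, so R_th ≤ R_L · ε/(1−ε) = 164 kΩ × 0.0880/0.9120 = 15.8 kΩ.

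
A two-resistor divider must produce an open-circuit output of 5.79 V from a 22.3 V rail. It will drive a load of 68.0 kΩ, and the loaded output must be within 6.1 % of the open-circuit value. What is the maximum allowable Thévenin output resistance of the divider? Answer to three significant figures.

Loading drop = R_th/(R_th + R_L) ≤ 0.0610, so R_th ≤ R_L · ε/(1−ε) = 68.0 kΩ × 0.0610/0.9390 = 4.42 kΩ.

R_th ≤ 4.42 kΩ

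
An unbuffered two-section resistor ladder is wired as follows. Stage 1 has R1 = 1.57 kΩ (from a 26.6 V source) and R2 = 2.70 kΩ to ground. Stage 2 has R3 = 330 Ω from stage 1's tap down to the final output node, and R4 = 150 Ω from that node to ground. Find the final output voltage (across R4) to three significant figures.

V_out ≈ 1.71 V

Stage 2 presents R3+R4 = 480.0 Ω as a load on stage 1's tap.
Stage 1's lower leg becomes R2‖(R3+R4) = 407.5 Ω, so V_mid = 26.6 × 407.5/1978 = 5.482 V.
Stage 2 is itself unloaded: V_out = V_mid × R4/(R3+R4) = 5.482 × 150/480.0 = 1.71 V.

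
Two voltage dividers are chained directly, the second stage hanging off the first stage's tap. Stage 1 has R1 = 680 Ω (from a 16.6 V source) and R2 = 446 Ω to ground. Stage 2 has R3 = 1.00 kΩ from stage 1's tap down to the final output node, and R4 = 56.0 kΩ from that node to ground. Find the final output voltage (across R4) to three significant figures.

V_out ≈ 6.43 V

Stage 2 presents R3+R4 = 57000 Ω as a load on stage 1's tap.
Stage 1's lower leg becomes R2‖(R3+R4) = 442.5 Ω, so V_mid = 16.6 × 442.5/1123 = 6.544 V.
Stage 2 is itself unloaded: V_out = V_mid × R4/(R3+R4) = 6.544 × 56000/57000 = 6.43 V.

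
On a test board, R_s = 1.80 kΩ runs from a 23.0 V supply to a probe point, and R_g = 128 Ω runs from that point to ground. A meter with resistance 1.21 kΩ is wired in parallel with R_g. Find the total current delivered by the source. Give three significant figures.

I ≈ 12.0 mA

R_g‖R_L = 115.8 Ω, so the source sees R_s + R_g‖R_L = 1916 Ω.
I = 23.0 V / 1916 Ω = 12.0 mA.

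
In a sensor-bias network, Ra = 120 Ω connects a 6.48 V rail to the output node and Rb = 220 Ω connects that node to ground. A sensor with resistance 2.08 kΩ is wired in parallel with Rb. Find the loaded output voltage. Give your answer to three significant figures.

V_out ≈ 4.04 V

The load sits in parallel with Rb: Rb‖R_L = (220 × 2080) / (220 + 2080) = 199.0 Ω.
V_out = 6.48 × 199.0 / (120 + 199.0) = 6.48 × 199.0/319.0 = 4.04 V.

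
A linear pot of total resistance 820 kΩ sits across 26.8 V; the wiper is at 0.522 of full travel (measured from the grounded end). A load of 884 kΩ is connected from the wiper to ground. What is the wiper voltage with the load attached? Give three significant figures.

The wiper splits the pot into (1−α)R = 392.0 kΩ above and αR = 428.0 kΩ below.
Lower section ‖ load = 288.4 kΩ.
V_wiper = 26.8 × 288.4/(392.0 + 288.4) = 11.4 V.

V ≈ 11.4 V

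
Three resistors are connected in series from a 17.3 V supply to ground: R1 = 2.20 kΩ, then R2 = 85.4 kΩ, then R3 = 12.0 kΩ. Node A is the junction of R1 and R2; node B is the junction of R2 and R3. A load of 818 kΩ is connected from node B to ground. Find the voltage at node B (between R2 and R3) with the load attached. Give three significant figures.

V ≈ 2.06 V

At node B, R3 is in parallel with the load: R3‖R_L = 11.83 kΩ.
Below node A the resistance is R2 + (R3‖R_L) = 97.23 kΩ, so V_A = 17.3 × 97.23/99.43 = 16.92 V.
Then V_B = V_A × (R3‖R_L)/(R2 + R3‖R_L) = 16.92 × 11.83/97.23 = 2.06 V.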